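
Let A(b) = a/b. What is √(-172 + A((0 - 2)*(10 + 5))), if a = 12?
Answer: I*√4310/5 ≈ 13.13*I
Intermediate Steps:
A(b) = 12/b
√(-172 + A((0 - 2)*(10 + 5))) = √(-172 + 12/(((0 - 2)*(10 + 5)))) = √(-172 + 12/((-2*15))) = √(-172 + 12/(-30)) = √(-172 + 12*(-1/30)) = √(-172 - ⅖) = √(-862/5) = I*√4310/5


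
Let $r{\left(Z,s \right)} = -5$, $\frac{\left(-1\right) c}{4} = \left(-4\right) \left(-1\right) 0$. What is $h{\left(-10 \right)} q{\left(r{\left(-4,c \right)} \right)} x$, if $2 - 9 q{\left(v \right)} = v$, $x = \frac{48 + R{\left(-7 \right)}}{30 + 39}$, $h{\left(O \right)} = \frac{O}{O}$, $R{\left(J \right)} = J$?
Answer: $\frac{287}{621} \approx 0.46216$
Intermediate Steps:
$c = 0$ ($c = - 4 \left(-4\right) \left(-1\right) 0 = - 4 \cdot 4 \cdot 0 = \left(-4\right) 0 = 0$)
$h{\left(O \right)} = 1$
$x = \frac{41}{69}$ ($x = \frac{48 - 7}{30 + 39} = \frac{41}{69} \approx 0.5942$)
$q{\left(v \right)} = \frac{2}{9} - \frac{v}{9}$
$h{\left(-10 \right)} q{\left(r{\left(-4,c \right)} \right)} x = 1 \left(\frac{2}{9} - - \frac{5}{9}\right) \frac{41}{69} = 1 \left(\frac{2}{9} + \frac{5}{9}\right) \frac{41}{69} = 1 \cdot \frac{7}{9} \cdot \frac{41}{69} = \frac{7}{9} \cdot \frac{41}{69} = \frac{287}{621}$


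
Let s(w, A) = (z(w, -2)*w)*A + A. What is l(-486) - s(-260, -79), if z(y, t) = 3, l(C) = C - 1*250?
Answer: -62277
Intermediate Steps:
l(C) = -250 + C (l(C) = C - 250 = -250 + C)
s(w, A) = A + 3*A*w (s(w, A) = (3*w)*A + A = 3*A*w + A = A + 3*A*w)
l(-486) - s(-260, -79) = (-250 - 486) - (-79)*(1 + 3*(-260)) = -736 - (-79)*(1 - 780) = -736 - (-79)*(-779) = -736 - 1*61541 = -736 - 61541 = -62277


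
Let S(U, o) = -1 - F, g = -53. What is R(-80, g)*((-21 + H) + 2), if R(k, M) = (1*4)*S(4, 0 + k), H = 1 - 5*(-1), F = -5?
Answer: -208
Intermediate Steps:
H = 6 (H = 1 + 5 = 6)
S(U, o) = 4 (S(U, o) = -1 - 1*(-5) = -1 + 5 = 4)
R(k, M) = 16 (R(k, M) = (1*4)*4 = 4*4 = 16)
R(-80, g)*((-21 + H) + 2) = 16*((-21 + 6) + 2) = 16*(-15 + 2) = 16*(-13) = -208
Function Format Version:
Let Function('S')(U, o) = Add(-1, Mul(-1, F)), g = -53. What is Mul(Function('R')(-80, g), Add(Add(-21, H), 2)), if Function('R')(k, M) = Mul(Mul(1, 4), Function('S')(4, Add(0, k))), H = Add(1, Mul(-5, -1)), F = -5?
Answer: -208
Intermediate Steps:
H = 6 (H = Add(1, 5) = 6)
Function('S')(U, o) = 4 (Function('S')(U, o) = Add(-1, Mul(-1, -5)) = Add(-1, 5) = 4)
Function('R')(k, M) = 16 (Function('R')(k, M) = Mul(Mul(1, 4), 4) = Mul(4, 4) = 16)
Mul(Function('R')(-80, g), Add(Add(-21, H), 2)) = Mul(16, Add(Add(-21, 6), 2)) = Mul(16, Add(-15, 2)) = Mul(16, -13) = -208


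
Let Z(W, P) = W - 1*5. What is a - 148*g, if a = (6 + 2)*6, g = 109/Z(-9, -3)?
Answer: 8402/7 ≈ 1200.3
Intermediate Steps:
Z(W, P) = -5 + W (Z(W, P) = W - 5 = -5 + W)
g = -109/14 (g = 109/(-5 - 9) = 109/(-14) = 109*(-1/14) = -109/14 ≈ -7.7857)
a = 48 (a = 8*6 = 48)
a - 148*g = 48 - 148*(-109/14) = 48 + 8066/7 = 8402/7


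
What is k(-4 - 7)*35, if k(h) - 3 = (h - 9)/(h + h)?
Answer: 1505/11 ≈ 136.82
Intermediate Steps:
k(h) = 3 + (-9 + h)/(2*h) (k(h) = 3 + (h - 9)/(h + h) = 3 + (-9 + h)/((2*h)) = 3 + (-9 + h)*(1/(2*h)) = 3 + (-9 + h)/(2*h))
k(-4 - 7)*35 = ((-9 + 7*(-4 - 7))/(2*(-4 - 7)))*35 = ((1/2)*(-9 + 7*(-11))/(-11))*35 = ((1/2)*(-1/11)*(-9 - 77))*35 = ((1/2)*(-1/11)*(-86))*35 = (43/11)*35 = 1505/11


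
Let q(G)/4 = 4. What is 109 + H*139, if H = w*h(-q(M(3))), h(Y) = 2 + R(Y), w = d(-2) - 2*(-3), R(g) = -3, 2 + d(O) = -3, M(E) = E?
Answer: -30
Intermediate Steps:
d(O) = -5 (d(O) = -2 - 3 = -5)
q(G) = 16 (q(G) = 4*4 = 16)
w = 1 (w = -5 - 2*(-3) = -5 + 6 = 1)
h(Y) = -1 (h(Y) = 2 - 3 = -1)
H = -1 (H = 1*(-1) = -1)
109 + H*139 = 109 - 1*139 = 109 - 139 = -30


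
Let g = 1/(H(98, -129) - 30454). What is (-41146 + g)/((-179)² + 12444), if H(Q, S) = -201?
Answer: -1261330631/1363687675 ≈ -0.92494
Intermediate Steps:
g = -1/30655 (g = 1/(-201 - 30454) = 1/(-30655) = -1/30655 ≈ -3.2621e-5)
(-41146 + g)/((-179)² + 12444) = (-41146 - 1/30655)/((-179)² + 12444) = -1261330631/(30655*(32041 + 12444)) = -1261330631/30655/44485 = -1261330631/30655*1/44485 = -1261330631/1363687675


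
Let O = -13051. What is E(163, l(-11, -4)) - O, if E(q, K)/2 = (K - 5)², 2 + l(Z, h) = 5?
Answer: 13059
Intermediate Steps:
l(Z, h) = 3 (l(Z, h) = -2 + 5 = 3)
E(q, K) = 2*(-5 + K)² (E(q, K) = 2*(K - 5)² = 2*(-5 + K)²)
E(163, l(-11, -4)) - O = 2*(-5 + 3)² - 1*(-13051) = 2*(-2)² + 13051 = 2*4 + 13051 = 8 + 13051 = 13059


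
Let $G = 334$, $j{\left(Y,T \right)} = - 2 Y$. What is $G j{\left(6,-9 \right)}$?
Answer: $-4008$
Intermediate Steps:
$G j{\left(6,-9 \right)} = 334 \left(\left(-2\right) 6\right) = 334 \left(-12\right) = -4008$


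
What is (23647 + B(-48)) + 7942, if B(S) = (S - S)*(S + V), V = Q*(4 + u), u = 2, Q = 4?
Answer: 31589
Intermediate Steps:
V = 24 (V = 4*(4 + 2) = 4*6 = 24)
B(S) = 0 (B(S) = (S - S)*(S + 24) = 0*(24 + S) = 0)
(23647 + B(-48)) + 7942 = (23647 + 0) + 7942 = 23647 + 7942 = 31589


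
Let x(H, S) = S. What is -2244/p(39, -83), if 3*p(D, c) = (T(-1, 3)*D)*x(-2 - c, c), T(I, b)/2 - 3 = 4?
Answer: 1122/7553 ≈ 0.14855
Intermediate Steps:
T(I, b) = 14 (T(I, b) = 6 + 2*4 = 6 + 8 = 14)
p(D, c) = 14*D*c/3 (p(D, c) = ((14*D)*c)/3 = (14*D*c)/3 = 14*D*c/3)
-2244/p(39, -83) = -2244/((14/3)*39*(-83)) = -2244/(-15106) = -2244*(-1/15106) = 1122/7553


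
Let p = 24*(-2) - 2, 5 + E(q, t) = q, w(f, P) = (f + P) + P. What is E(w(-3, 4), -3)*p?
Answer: 0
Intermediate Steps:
w(f, P) = f + 2*P (w(f, P) = (P + f) + P = f + 2*P)
E(q, t) = -5 + q
p = -50 (p = -48 - 2 = -50)
E(w(-3, 4), -3)*p = (-5 + (-3 + 2*4))*(-50) = (-5 + (-3 + 8))*(-50) = (-5 + 5)*(-50) = 0*(-50) = 0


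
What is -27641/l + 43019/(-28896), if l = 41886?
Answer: -433434695/201722976 ≈ -2.1487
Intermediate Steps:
-27641/l + 43019/(-28896) = -27641/41886 + 43019/(-28896) = -27641*1/41886 + 43019*(-1/28896) = -27641/41886 - 43019/28896 = -433434695/201722976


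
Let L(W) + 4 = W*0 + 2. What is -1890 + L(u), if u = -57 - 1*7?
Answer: -1892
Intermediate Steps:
u = -64 (u = -57 - 7 = -64)
L(W) = -2 (L(W) = -4 + (W*0 + 2) = -4 + (0 + 2) = -4 + 2 = -2)
-1890 + L(u) = -1890 - 2 = -1892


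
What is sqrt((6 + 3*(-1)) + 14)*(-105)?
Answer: -105*sqrt(17) ≈ -432.93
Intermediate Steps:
sqrt((6 + 3*(-1)) + 14)*(-105) = sqrt((6 - 3) + 14)*(-105) = sqrt(3 + 14)*(-105) = sqrt(17)*(-105) = -105*sqrt(17)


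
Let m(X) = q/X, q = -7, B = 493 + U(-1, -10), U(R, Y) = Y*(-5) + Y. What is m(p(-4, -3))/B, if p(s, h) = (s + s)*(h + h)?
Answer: -7/25584 ≈ -0.00027361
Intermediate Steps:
U(R, Y) = -4*Y (U(R, Y) = -5*Y + Y = -4*Y)
p(s, h) = 4*h*s (p(s, h) = (2*s)*(2*h) = 4*h*s)
B = 533 (B = 493 - 4*(-10) = 493 + 40 = 533)
m(X) = -7/X
m(p(-4, -3))/B = -7/(4*(-3)*(-4))/533 = -7/48*(1/533) = -7*1/48*(1/533) = -7/48*1/533 = -7/25584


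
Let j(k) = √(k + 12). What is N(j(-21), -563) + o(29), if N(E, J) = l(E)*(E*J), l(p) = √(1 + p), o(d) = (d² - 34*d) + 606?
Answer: 461 - 1689*I*√(1 + 3*I) ≈ 2217.2 - 2436.6*I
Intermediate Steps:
o(d) = 606 + d² - 34*d
j(k) = √(12 + k)
N(E, J) = E*J*√(1 + E) (N(E, J) = √(1 + E)*(E*J) = E*J*√(1 + E))
N(j(-21), -563) + o(29) = √(12 - 21)*(-563)*√(1 + √(12 - 21)) + (606 + 29² - 34*29) = √(-9)*(-563)*√(1 + √(-9)) + (606 + 841 - 986) = (3*I)*(-563)*√(1 + 3*I) + 461 = -1689*I*√(1 + 3*I) + 461 = 461 - 1689*I*√(1 + 3*I)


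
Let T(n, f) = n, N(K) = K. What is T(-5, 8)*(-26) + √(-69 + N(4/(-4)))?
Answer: 130 + I*√70 ≈ 130.0 + 8.3666*I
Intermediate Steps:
T(-5, 8)*(-26) + √(-69 + N(4/(-4))) = -5*(-26) + √(-69 + 4/(-4)) = 130 + √(-69 + 4*(-¼)) = 130 + √(-69 - 1) = 130 + √(-70) = 130 + I*√70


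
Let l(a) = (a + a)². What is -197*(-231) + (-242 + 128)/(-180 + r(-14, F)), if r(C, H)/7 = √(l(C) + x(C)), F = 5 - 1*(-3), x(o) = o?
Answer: 24253179/533 - 399*√770/2665 ≈ 45499.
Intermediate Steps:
F = 8 (F = 5 + 3 = 8)
l(a) = 4*a² (l(a) = (2*a)² = 4*a²)
r(C, H) = 7*√(C + 4*C²) (r(C, H) = 7*√(4*C² + C) = 7*√(C + 4*C²))
-197*(-231) + (-242 + 128)/(-180 + r(-14, F)) = -197*(-231) + (-242 + 128)/(-180 + 7*√(-14*(1 + 4*(-14)))) = 45507 - 114/(-180 + 7*√(-14*(1 - 56))) = 45507 - 114/(-180 + 7*√(-14*(-55))) = 45507 - 114/(-180 + 7*√770)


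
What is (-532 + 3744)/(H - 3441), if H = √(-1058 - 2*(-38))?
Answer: -11052492/11841463 - 3212*I*√982/11841463 ≈ -0.93337 - 0.0085001*I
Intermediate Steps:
H = I*√982 (H = √(-1058 + 76) = √(-982) = I*√982 ≈ 31.337*I)
(-532 + 3744)/(H - 3441) = (-532 + 3744)/(I*√982 - 3441) = 3212/(-3441 + I*√982)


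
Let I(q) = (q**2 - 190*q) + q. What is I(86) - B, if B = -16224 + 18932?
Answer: -11566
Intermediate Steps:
B = 2708
I(q) = q**2 - 189*q
I(86) - B = 86*(-189 + 86) - 1*2708 = 86*(-103) - 2708 = -8858 - 2708 = -11566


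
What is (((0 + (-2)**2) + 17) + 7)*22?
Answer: 616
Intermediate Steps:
(((0 + (-2)**2) + 17) + 7)*22 = (((0 + 4) + 17) + 7)*22 = ((4 + 17) + 7)*22 = (21 + 7)*22 = 28*22 = 616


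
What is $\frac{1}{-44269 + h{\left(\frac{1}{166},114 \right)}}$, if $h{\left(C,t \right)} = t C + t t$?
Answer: $- \frac{83}{2595602} \approx -3.1977 \cdot 10^{-5}$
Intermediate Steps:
$h{\left(C,t \right)} = t^{2} + C t$ ($h{\left(C,t \right)} = C t + t^{2} = t^{2} + C t$)
$\frac{1}{-44269 + h{\left(\frac{1}{166},114 \right)}} = \frac{1}{-44269 + 114 \left(\frac{1}{166} + 114\right)} = \frac{1}{-44269 + 114 \cdot \frac{18925}{166}} = \frac{1}{-44269 + \frac{1078725}{83}} = \frac{1}{- \frac{2595602}{83}} = - \frac{83}{2595602}$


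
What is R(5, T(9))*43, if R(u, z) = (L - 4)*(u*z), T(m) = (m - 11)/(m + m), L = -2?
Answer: 430/3 ≈ 143.33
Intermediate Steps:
T(m) = (-11 + m)/(2*m) (T(m) = (-11 + m)/((2*m)) = (-11 + m)*(1/(2*m)) = (-11 + m)/(2*m))
R(u, z) = -6*u*z (R(u, z) = (-2 - 4)*(u*z) = -6*u*z)
R(5, T(9))*43 = -6*5*(½)*(-11 + 9)/9*43 = -6*5*(½)*(⅑)*(-2)*43 = -6*5*(-⅑)*43 = (10/3)*43 = 430/3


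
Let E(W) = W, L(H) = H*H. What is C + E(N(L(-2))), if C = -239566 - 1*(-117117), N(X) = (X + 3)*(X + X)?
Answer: -122393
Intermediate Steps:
L(H) = H²
N(X) = 2*X*(3 + X) (N(X) = (3 + X)*(2*X) = 2*X*(3 + X))
C = -122449 (C = -239566 + 117117 = -122449)
C + E(N(L(-2))) = -122449 + 2*(-2)²*(3 + (-2)²) = -122449 + 2*4*(3 + 4) = -122449 + 2*4*7 = -122449 + 56 = -122393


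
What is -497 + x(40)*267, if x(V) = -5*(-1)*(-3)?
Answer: -4502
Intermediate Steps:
x(V) = -15 (x(V) = 5*(-3) = -15)
-497 + x(40)*267 = -497 - 15*267 = -497 - 4005 = -4502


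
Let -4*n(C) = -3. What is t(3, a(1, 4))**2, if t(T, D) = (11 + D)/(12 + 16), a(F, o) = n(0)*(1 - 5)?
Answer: 4/49 ≈ 0.081633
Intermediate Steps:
n(C) = 3/4 (n(C) = -1/4*(-3) = 3/4)
a(F, o) = -3 (a(F, o) = 3*(1 - 5)/4 = (3/4)*(-4) = -3)
t(T, D) = 11/28 + D/28 (t(T, D) = (11 + D)/28 = (11 + D)*(1/28) = 11/28 + D/28)
t(3, a(1, 4))**2 = (11/28 + (1/28)*(-3))**2 = (11/28 - 3/28)**2 = (2/7)**2 = 4/49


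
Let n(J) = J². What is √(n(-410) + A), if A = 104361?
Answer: √272461 ≈ 521.98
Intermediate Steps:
√(n(-410) + A) = √((-410)² + 104361) = √(168100 + 104361) = √272461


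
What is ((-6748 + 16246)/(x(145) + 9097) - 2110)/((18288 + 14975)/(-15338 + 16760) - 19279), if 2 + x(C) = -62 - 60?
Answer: 2989918056/27299330575 ≈ 0.10952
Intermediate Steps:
x(C) = -124 (x(C) = -2 + (-62 - 60) = -2 - 122 = -124)
((-6748 + 16246)/(x(145) + 9097) - 2110)/((18288 + 14975)/(-15338 + 16760) - 19279) = ((-6748 + 16246)/(-124 + 9097) - 2110)/((18288 + 14975)/(-15338 + 16760) - 19279) = (9498/8973 - 2110)/(33263/1422 - 19279) = (9498*(1/8973) - 2110)/(33263*(1/1422) - 19279) = (3166/2991 - 2110)/(33263/1422 - 19279) = -6307844/(2991*(-27381475/1422)) = -6307844/2991*(-1422/27381475) = 2989918056/27299330575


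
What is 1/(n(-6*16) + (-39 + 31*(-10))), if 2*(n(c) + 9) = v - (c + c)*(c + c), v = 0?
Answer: -1/18790 ≈ -5.3220e-5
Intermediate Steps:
n(c) = -9 - 2*c**2 (n(c) = -9 + (0 - (c + c)*(c + c))/2 = -9 + (0 - 2*c*2*c)/2 = -9 + (0 - 4*c**2)/2 = -9 + (-4*c**2)/2 = -9 - 2*c**2)
1/(n(-6*16) + (-39 + 31*(-10))) = 1/((-9 - 2*(-6*16)**2) + (-39 + 31*(-10))) = 1/((-9 - 2*(-96)**2) + (-39 - 310)) = 1/((-9 - 2*9216) - 349) = 1/((-9 - 18432) - 349) = 1/(-18441 - 349) = 1/(-18790) = -1/18790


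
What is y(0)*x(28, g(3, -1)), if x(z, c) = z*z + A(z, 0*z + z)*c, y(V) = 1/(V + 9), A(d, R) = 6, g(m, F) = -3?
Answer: 766/9 ≈ 85.111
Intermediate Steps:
y(V) = 1/(9 + V)
x(z, c) = z**2 + 6*c (x(z, c) = z*z + 6*c = z**2 + 6*c)
y(0)*x(28, g(3, -1)) = (28**2 + 6*(-3))/(9 + 0) = (784 - 18)/9 = (1/9)*766 = 766/9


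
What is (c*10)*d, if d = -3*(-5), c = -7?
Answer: -1050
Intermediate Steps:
d = 15
(c*10)*d = -7*10*15 = -70*15 = -1050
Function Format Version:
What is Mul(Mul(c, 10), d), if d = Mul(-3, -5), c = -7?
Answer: -1050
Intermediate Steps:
d = 15
Mul(Mul(c, 10), d) = Mul(Mul(-7, 10), 15) = Mul(-70, 15) = -1050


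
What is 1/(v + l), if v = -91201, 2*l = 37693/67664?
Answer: -135328/12342011235 ≈ -1.0965e-5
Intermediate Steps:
l = 37693/135328 (l = (37693/67664)/2 = (37693*(1/67664))/2 = (½)*(37693/67664) = 37693/135328 ≈ 0.27853)
1/(v + l) = 1/(-91201 + 37693/135328) = 1/(-12342011235/135328) = -135328/12342011235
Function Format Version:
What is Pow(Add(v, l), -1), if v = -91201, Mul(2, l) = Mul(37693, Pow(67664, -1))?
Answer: Rational(-135328, 12342011235) ≈ -1.0965e-5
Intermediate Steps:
l = Rational(37693, 135328) (l = Mul(Rational(1, 2), Mul(37693, Pow(67664, -1))) = Mul(Rational(1, 2), Mul(37693, Rational(1, 67664))) = Mul(Rational(1, 2), Rational(37693, 67664)) = Rational(37693, 135328) ≈ 0.27853)
Pow(Add(v, l), -1) = Pow(Add(-91201, Rational(37693, 135328)), -1) = Pow(Rational(-12342011235, 135328), -1) = Rational(-135328, 12342011235)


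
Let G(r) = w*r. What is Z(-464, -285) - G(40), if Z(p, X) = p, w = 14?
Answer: -1024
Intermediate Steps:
G(r) = 14*r
Z(-464, -285) - G(40) = -464 - 14*40 = -464 - 1*560 = -464 - 560 = -1024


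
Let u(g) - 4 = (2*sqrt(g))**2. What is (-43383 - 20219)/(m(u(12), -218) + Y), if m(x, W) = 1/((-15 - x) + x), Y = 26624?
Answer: -954030/399359 ≈ -2.3889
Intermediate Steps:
u(g) = 4 + 4*g (u(g) = 4 + (2*sqrt(g))**2 = 4 + 4*g)
m(x, W) = -1/15 (m(x, W) = 1/(-15) = -1/15)
(-43383 - 20219)/(m(u(12), -218) + Y) = (-43383 - 20219)/(-1/15 + 26624) = -63602/399359/15 = -63602*15/399359 = -954030/399359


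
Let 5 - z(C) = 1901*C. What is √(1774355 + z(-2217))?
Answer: √5988877 ≈ 2447.2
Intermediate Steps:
z(C) = 5 - 1901*C
√(1774355 + z(-2217)) = √(1774355 + (5 - 1901*(-2217))) = √(1774355 + (5 + 4214517)) = √(1774355 + 4214522) = √5988877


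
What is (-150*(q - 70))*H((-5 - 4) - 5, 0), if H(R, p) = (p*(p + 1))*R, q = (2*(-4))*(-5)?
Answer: 0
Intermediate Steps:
q = 40 (q = -8*(-5) = 40)
H(R, p) = R*p*(1 + p) (H(R, p) = (p*(1 + p))*R = R*p*(1 + p))
(-150*(q - 70))*H((-5 - 4) - 5, 0) = (-150*(40 - 70))*(((-5 - 4) - 5)*0*(1 + 0)) = (-150*(-30))*((-9 - 5)*0*1) = 4500*(-14*0*1) = 4500*0 = 0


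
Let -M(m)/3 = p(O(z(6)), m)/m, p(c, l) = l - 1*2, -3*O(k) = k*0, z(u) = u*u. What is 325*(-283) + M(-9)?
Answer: -275936/3 ≈ -91979.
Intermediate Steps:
z(u) = u**2
O(k) = 0 (O(k) = -k*0/3 = -1/3*0 = 0)
p(c, l) = -2 + l (p(c, l) = l - 2 = -2 + l)
M(m) = -3*(-2 + m)/m
325*(-283) + M(-9) = 325*(-283) + (-3 + 6/(-9)) = -91975 + (-3 + 6*(-1/9)) = -91975 + (-3 - 2/3) = -91975 - 11/3 = -275936/3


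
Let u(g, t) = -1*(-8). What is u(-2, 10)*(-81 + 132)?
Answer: 408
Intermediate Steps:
u(g, t) = 8
u(-2, 10)*(-81 + 132) = 8*(-81 + 132) = 8*51 = 408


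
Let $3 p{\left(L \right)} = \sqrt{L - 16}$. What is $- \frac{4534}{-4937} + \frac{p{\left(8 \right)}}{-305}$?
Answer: $\frac{4534}{4937} - \frac{2 i \sqrt{2}}{915} \approx 0.91837 - 0.0030912 i$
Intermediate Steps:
$p{\left(L \right)} = \frac{\sqrt{-16 + L}}{3}$ ($p{\left(L \right)} = \frac{\sqrt{L - 16}}{3} = \frac{\sqrt{-16 + L}}{3}$)
$- \frac{4534}{-4937} + \frac{p{\left(8 \right)}}{-305} = - \frac{4534}{-4937} + \frac{\frac{1}{3} \sqrt{-16 + 8}}{-305} = \left(-4534\right) \left(- \frac{1}{4937}\right) + \frac{\sqrt{-8}}{3} \left(- \frac{1}{305}\right) = \frac{4534}{4937} + \frac{2 i \sqrt{2}}{3} \left(- \frac{1}{305}\right) = \frac{4534}{4937} - \frac{2 i \sqrt{2}}{915}$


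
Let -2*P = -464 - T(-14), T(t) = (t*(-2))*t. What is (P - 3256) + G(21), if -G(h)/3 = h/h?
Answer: -3223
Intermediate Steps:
T(t) = -2*t**2 (T(t) = (-2*t)*t = -2*t**2)
P = 36 (P = -(-464 - (-2)*(-14)**2)/2 = -(-464 - (-2)*196)/2 = -(-464 - 1*(-392))/2 = -(-464 + 392)/2 = -1/2*(-72) = 36)
G(h) = -3 (G(h) = -3*h/h = -3*1 = -3)
(P - 3256) + G(21) = (36 - 3256) - 3 = -3220 - 3 = -3223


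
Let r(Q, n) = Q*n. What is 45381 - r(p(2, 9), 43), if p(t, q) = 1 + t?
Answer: 45252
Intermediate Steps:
45381 - r(p(2, 9), 43) = 45381 - (1 + 2)*43 = 45381 - 3*43 = 45381 - 1*129 = 45381 - 129 = 45252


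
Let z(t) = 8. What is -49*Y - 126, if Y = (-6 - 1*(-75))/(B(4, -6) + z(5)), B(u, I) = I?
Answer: -3633/2 ≈ -1816.5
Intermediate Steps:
Y = 69/2 (Y = (-6 - 1*(-75))/(-6 + 8) = (-6 + 75)/2 = 69*(½) = 69/2 ≈ 34.500)
-49*Y - 126 = -49*69/2 - 126 = -3381/2 - 126 = -3633/2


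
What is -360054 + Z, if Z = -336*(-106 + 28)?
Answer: -333846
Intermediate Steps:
Z = 26208 (Z = -336*(-78) = 26208)
-360054 + Z = -360054 + 26208 = -333846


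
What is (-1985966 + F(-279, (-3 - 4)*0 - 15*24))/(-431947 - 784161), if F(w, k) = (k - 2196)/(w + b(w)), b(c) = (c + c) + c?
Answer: 61564875/37699348 ≈ 1.6330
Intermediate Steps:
b(c) = 3*c (b(c) = 2*c + c = 3*c)
F(w, k) = (-2196 + k)/(4*w) (F(w, k) = (k - 2196)/(w + 3*w) = (-2196 + k)/((4*w)) = (-2196 + k)*(1/(4*w)) = (-2196 + k)/(4*w))
(-1985966 + F(-279, (-3 - 4)*0 - 15*24))/(-431947 - 784161) = (-1985966 + (¼)*(-2196 + ((-3 - 4)*0 - 15*24))/(-279))/(-431947 - 784161) = (-1985966 + (¼)*(-1/279)*(-2196 + (-7*0 - 360)))/(-1216108) = (-1985966 + (¼)*(-1/279)*(-2196 + (0 - 360)))*(-1/1216108) = (-1985966 + (¼)*(-1/279)*(-2196 - 360))*(-1/1216108) = (-1985966 + (¼)*(-1/279)*(-2556))*(-1/1216108) = (-1985966 + 71/31)*(-1/1216108) = -61564875/31*(-1/1216108) = 61564875/37699348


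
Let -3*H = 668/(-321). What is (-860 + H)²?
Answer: 684776110144/927369 ≈ 7.3841e+5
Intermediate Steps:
H = 668/963 (H = -668/(3*(-321)) = -668*(-1)/(3*321) = -⅓*(-668/321) = 668/963 ≈ 0.69367)
(-860 + H)² = (-860 + 668/963)² = (-827512/963)² = 684776110144/927369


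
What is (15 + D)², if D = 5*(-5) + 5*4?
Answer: 100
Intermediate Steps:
D = -5 (D = -25 + 20 = -5)
(15 + D)² = (15 - 5)² = 10² = 100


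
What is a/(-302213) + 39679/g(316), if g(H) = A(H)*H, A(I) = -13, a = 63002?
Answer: -12250321843/1241491004 ≈ -9.8674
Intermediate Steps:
g(H) = -13*H
a/(-302213) + 39679/g(316) = 63002/(-302213) + 39679/((-13*316)) = 63002*(-1/302213) + 39679/(-4108) = -63002/302213 + 39679*(-1/4108) = -63002/302213 - 39679/4108 = -12250321843/1241491004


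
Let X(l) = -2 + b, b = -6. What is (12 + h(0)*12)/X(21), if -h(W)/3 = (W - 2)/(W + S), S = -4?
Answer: 3/4 ≈ 0.75000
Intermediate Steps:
X(l) = -8 (X(l) = -2 - 6 = -8)
h(W) = -3*(-2 + W)/(-4 + W) (h(W) = -3*(W - 2)/(W - 4) = -3*(-2 + W)/(-4 + W))
(12 + h(0)*12)/X(21) = (12 + (3*(2 - 1*0)/(-4 + 0))*12)/(-8) = (12 + (3*(2 + 0)/(-4))*12)*(-1/8) = (12 + (3*(-1/4)*2)*12)*(-1/8) = (12 - 3/2*12)*(-1/8) = (12 - 18)*(-1/8) = -6*(-1/8) = 3/4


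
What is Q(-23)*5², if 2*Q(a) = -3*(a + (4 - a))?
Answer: -150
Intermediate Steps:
Q(a) = -6 (Q(a) = (-3*(a + (4 - a)))/2 = (-3*4)/2 = (½)*(-12) = -6)
Q(-23)*5² = -6*5² = -6*25 = -150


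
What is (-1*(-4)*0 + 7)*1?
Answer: 7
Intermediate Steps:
(-1*(-4)*0 + 7)*1 = (4*0 + 7)*1 = (0 + 7)*1 = 7*1 = 7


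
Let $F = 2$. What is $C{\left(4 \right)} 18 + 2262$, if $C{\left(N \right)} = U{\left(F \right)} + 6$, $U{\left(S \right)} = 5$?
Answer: $2460$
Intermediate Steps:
$C{\left(N \right)} = 11$ ($C{\left(N \right)} = 5 + 6 = 11$)
$C{\left(4 \right)} 18 + 2262 = 11 \cdot 18 + 2262 = 198 + 2262 = 2460$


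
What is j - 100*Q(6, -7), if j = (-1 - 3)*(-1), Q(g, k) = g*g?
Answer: -3596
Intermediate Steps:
Q(g, k) = g²
j = 4 (j = -4*(-1) = 4)
j - 100*Q(6, -7) = 4 - 100*6² = 4 - 100*36 = 4 - 3600 = -3596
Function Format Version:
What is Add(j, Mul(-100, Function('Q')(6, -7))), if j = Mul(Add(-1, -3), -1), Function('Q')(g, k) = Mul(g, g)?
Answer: -3596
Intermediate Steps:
Function('Q')(g, k) = Pow(g, 2)
j = 4 (j = Mul(-4, -1) = 4)
Add(j, Mul(-100, Function('Q')(6, -7))) = Add(4, Mul(-100, Pow(6, 2))) = Add(4, Mul(-100, 36)) = Add(4, -3600) = -3596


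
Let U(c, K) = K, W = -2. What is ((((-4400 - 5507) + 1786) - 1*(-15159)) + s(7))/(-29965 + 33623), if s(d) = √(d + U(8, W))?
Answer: 3519/1829 + √5/3658 ≈ 1.9246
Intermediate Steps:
s(d) = √(-2 + d) (s(d) = √(d - 2) = √(-2 + d))
((((-4400 - 5507) + 1786) - 1*(-15159)) + s(7))/(-29965 + 33623) = ((((-4400 - 5507) + 1786) - 1*(-15159)) + √(-2 + 7))/(-29965 + 33623) = (((-9907 + 1786) + 15159) + √5)/3658 = ((-8121 + 15159) + √5)*(1/3658) = (7038 + √5)*(1/3658) = 3519/1829 + √5/3658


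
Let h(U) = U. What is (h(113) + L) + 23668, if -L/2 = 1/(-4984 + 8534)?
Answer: 42211274/1775 ≈ 23781.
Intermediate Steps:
L = -1/1775 (L = -2/(-4984 + 8534) = -2/3550 = -2*1/3550 = -1/1775 ≈ -0.00056338)
(h(113) + L) + 23668 = (113 - 1/1775) + 23668 = 200574/1775 + 23668 = 42211274/1775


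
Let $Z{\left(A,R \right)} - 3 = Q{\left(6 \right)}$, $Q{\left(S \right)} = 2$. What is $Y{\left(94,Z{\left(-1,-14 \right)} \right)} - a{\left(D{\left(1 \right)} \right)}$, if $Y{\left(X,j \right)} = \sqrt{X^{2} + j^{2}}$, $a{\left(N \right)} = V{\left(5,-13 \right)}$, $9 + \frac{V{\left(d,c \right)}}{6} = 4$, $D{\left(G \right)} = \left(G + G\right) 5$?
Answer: $30 + \sqrt{8861} \approx 124.13$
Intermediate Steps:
$D{\left(G \right)} = 10 G$ ($D{\left(G \right)} = 2 G 5 = 10 G$)
$V{\left(d,c \right)} = -30$ ($V{\left(d,c \right)} = -54 + 6 \cdot 4 = -54 + 24 = -30$)
$a{\left(N \right)} = -30$
$Z{\left(A,R \right)} = 5$ ($Z{\left(A,R \right)} = 3 + 2 = 5$)
$Y{\left(94,Z{\left(-1,-14 \right)} \right)} - a{\left(D{\left(1 \right)} \right)} = \sqrt{94^{2} + 5^{2}} - -30 = \sqrt{8836 + 25} + 30 = \sqrt{8861} + 30 = 30 + \sqrt{8861}$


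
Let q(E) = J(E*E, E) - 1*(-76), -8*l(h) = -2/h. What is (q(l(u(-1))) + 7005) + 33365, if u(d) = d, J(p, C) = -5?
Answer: 40441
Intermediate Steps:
l(h) = 1/(4*h) (l(h) = -(-1)/(4*h) = 1/(4*h))
q(E) = 71 (q(E) = -5 - 1*(-76) = -5 + 76 = 71)
(q(l(u(-1))) + 7005) + 33365 = (71 + 7005) + 33365 = 7076 + 33365 = 40441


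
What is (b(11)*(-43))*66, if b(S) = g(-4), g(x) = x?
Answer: 11352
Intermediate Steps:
b(S) = -4
(b(11)*(-43))*66 = -4*(-43)*66 = 172*66 = 11352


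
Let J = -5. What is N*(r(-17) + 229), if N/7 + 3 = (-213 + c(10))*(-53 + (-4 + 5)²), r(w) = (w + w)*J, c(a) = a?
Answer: 29474529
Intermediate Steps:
r(w) = -10*w (r(w) = (w + w)*(-5) = (2*w)*(-5) = -10*w)
N = 73871 (N = -21 + 7*((-213 + 10)*(-53 + (-4 + 5)²)) = -21 + 7*(-203*(-53 + 1²)) = -21 + 7*(-203*(-53 + 1)) = -21 + 7*(-203*(-52)) = -21 + 7*10556 = -21 + 73892 = 73871)
N*(r(-17) + 229) = 73871*(-10*(-17) + 229) = 73871*(170 + 229) = 73871*399 = 29474529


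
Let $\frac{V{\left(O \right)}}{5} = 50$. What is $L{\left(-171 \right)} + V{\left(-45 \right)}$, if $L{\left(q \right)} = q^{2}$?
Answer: $29491$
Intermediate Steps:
$V{\left(O \right)} = 250$ ($V{\left(O \right)} = 5 \cdot 50 = 250$)
$L{\left(-171 \right)} + V{\left(-45 \right)} = \left(-171\right)^{2} + 250 = 29241 + 250 = 29491$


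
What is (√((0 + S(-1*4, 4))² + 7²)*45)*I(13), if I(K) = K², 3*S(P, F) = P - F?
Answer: 2535*√505 ≈ 56967.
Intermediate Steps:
S(P, F) = -F/3 + P/3 (S(P, F) = (P - F)/3 = -F/3 + P/3)
(√((0 + S(-1*4, 4))² + 7²)*45)*I(13) = (√((0 + (-⅓*4 + (-1*4)/3))² + 7²)*45)*13² = (√((0 + (-4/3 + (⅓)*(-4)))² + 49)*45)*169 = (√((0 + (-4/3 - 4/3))² + 49)*45)*169 = (√((0 - 8/3)² + 49)*45)*169 = (√((-8/3)² + 49)*45)*169 = (√(64/9 + 49)*45)*169 = (√(505/9)*45)*169 = ((√505/3)*45)*169 = (15*√505)*169 = 2535*√505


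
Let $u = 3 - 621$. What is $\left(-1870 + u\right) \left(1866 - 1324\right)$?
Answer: $-1348496$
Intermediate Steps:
$u = -618$ ($u = 3 - 621 = -618$)
$\left(-1870 + u\right) \left(1866 - 1324\right) = \left(-1870 - 618\right) \left(1866 - 1324\right) = \left(-2488\right) 542 = -1348496$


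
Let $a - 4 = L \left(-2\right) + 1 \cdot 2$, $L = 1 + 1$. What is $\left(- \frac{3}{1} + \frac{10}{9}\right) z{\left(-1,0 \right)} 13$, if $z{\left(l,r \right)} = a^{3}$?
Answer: $- \frac{1768}{9} \approx -196.44$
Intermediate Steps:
$L = 2$
$a = 2$ ($a = 4 + \left(2 \left(-2\right) + 1 \cdot 2\right) = 4 + \left(-4 + 2\right) = 4 - 2 = 2$)
$z{\left(l,r \right)} = 8$ ($z{\left(l,r \right)} = 2^{3} = 8$)
$\left(- \frac{3}{1} + \frac{10}{9}\right) z{\left(-1,0 \right)} 13 = \left(- \frac{3}{1} + \frac{10}{9}\right) 8 \cdot 13 = \left(\left(-3\right) 1 + 10 \cdot \frac{1}{9}\right) 8 \cdot 13 = \left(-3 + \frac{10}{9}\right) 8 \cdot 13 = \left(- \frac{17}{9}\right) 8 \cdot 13 = \left(- \frac{136}{9}\right) 13 = - \frac{1768}{9}$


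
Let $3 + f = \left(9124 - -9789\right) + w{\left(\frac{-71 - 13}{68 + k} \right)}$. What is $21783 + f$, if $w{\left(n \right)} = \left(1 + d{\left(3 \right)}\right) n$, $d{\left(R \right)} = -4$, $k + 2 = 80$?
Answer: $\frac{2970715}{73} \approx 40695.0$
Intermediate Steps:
$k = 78$ ($k = -2 + 80 = 78$)
$w{\left(n \right)} = - 3 n$ ($w{\left(n \right)} = \left(1 - 4\right) n = - 3 n$)
$f = \frac{1380556}{73}$ ($f = -3 + \left(\left(9124 - -9789\right) - 3 \frac{-71 - 13}{68 + 78}\right) = -3 + \left(\left(9124 + 9789\right) - 3 \left(- \frac{84}{146}\right)\right) = -3 + \left(18913 - 3 \left(\left(-84\right) \frac{1}{146}\right)\right) = -3 + \left(18913 - - \frac{126}{73}\right) = -3 + \left(18913 + \frac{126}{73}\right) = -3 + \frac{1380775}{73} = \frac{1380556}{73} \approx 18912.0$)
$21783 + f = 21783 + \frac{1380556}{73} = \frac{2970715}{73}$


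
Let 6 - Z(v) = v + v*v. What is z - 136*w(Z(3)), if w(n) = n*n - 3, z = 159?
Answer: -4329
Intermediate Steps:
Z(v) = 6 - v - v² (Z(v) = 6 - (v + v*v) = 6 - (v + v²) = 6 + (-v - v²) = 6 - v - v²)
w(n) = -3 + n² (w(n) = n² - 3 = -3 + n²)
z - 136*w(Z(3)) = 159 - 136*(-3 + (6 - 1*3 - 1*3²)²) = 159 - 136*(-3 + (6 - 3 - 1*9)²) = 159 - 136*(-3 + (6 - 3 - 9)²) = 159 - 136*(-3 + (-6)²) = 159 - 136*(-3 + 36) = 159 - 136*33 = 159 - 4488 = -4329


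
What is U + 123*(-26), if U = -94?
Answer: -3292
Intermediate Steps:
U + 123*(-26) = -94 + 123*(-26) = -94 - 3198 = -3292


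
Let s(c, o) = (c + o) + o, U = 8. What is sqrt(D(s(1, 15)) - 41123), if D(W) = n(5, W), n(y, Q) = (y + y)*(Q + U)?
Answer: 23*I*sqrt(77) ≈ 201.82*I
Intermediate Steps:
s(c, o) = c + 2*o
n(y, Q) = 2*y*(8 + Q) (n(y, Q) = (y + y)*(Q + 8) = (2*y)*(8 + Q) = 2*y*(8 + Q))
D(W) = 80 + 10*W (D(W) = 2*5*(8 + W) = 80 + 10*W)
sqrt(D(s(1, 15)) - 41123) = sqrt((80 + 10*(1 + 2*15)) - 41123) = sqrt((80 + 10*(1 + 30)) - 41123) = sqrt((80 + 10*31) - 41123) = sqrt((80 + 310) - 41123) = sqrt(390 - 41123) = sqrt(-40733) = 23*I*sqrt(77)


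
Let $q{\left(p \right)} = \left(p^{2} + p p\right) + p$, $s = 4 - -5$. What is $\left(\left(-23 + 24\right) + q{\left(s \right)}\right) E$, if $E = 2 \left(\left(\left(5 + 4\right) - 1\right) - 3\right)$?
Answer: $1720$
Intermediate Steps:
$E = 10$ ($E = 2 \left(\left(9 - 1\right) - 3\right) = 2 \left(8 - 3\right) = 2 \cdot 5 = 10$)
$s = 9$ ($s = 4 + 5 = 9$)
$q{\left(p \right)} = p + 2 p^{2}$ ($q{\left(p \right)} = \left(p^{2} + p^{2}\right) + p = 2 p^{2} + p = p + 2 p^{2}$)
$\left(\left(-23 + 24\right) + q{\left(s \right)}\right) E = \left(\left(-23 + 24\right) + 9 \left(1 + 2 \cdot 9\right)\right) 10 = \left(1 + 9 \left(1 + 18\right)\right) 10 = \left(1 + 9 \cdot 19\right) 10 = \left(1 + 171\right) 10 = 172 \cdot 10 = 1720$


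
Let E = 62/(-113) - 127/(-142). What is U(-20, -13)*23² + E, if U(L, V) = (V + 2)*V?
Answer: 1213837309/16046 ≈ 75647.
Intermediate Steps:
U(L, V) = V*(2 + V) (U(L, V) = (2 + V)*V = V*(2 + V))
E = 5547/16046 (E = 62*(-1/113) - 127*(-1/142) = -62/113 + 127/142 = 5547/16046 ≈ 0.34569)
U(-20, -13)*23² + E = -13*(2 - 13)*23² + 5547/16046 = -13*(-11)*529 + 5547/16046 = 143*529 + 5547/16046 = 75647 + 5547/16046 = 1213837309/16046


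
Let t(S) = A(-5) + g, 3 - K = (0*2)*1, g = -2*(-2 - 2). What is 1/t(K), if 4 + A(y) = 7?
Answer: 1/11 ≈ 0.090909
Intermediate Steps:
g = 8 (g = -2*(-4) = 8)
A(y) = 3 (A(y) = -4 + 7 = 3)
K = 3 (K = 3 - 0*2 = 3 - 0 = 3 - 1*0 = 3 + 0 = 3)
t(S) = 11 (t(S) = 3 + 8 = 11)
1/t(K) = 1/11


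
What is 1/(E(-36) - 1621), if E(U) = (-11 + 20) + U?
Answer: -1/1648 ≈ -0.00060680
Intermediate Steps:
E(U) = 9 + U
1/(E(-36) - 1621) = 1/((9 - 36) - 1621) = 1/(-27 - 1621) = 1/(-1648) = -1/1648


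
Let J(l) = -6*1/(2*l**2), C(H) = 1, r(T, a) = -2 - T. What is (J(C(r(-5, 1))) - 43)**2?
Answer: 2116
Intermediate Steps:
J(l) = -3/l**2 (J(l) = -6*1/(2*l**2) = -3/l**2)
(J(C(r(-5, 1))) - 43)**2 = (-3/1**2 - 43)**2 = (-3*1 - 43)**2 = (-3 - 43)**2 = (-46)**2 = 2116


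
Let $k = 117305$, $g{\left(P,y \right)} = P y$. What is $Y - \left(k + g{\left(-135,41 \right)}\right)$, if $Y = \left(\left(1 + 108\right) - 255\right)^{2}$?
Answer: $-90454$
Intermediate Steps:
$Y = 21316$ ($Y = \left(109 - 255\right)^{2} = \left(-146\right)^{2} = 21316$)
$Y - \left(k + g{\left(-135,41 \right)}\right) = 21316 - \left(117305 - 5535\right) = 21316 - 111770 = -90454$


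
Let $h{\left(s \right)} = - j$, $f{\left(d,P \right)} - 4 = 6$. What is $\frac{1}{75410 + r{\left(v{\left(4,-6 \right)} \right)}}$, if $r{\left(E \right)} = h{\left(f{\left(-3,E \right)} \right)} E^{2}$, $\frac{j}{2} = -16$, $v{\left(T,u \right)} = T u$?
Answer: $\frac{1}{93842} \approx 1.0656 \cdot 10^{-5}$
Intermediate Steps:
$f{\left(d,P \right)} = 10$ ($f{\left(d,P \right)} = 4 + 6 = 10$)
$j = -32$ ($j = 2 \left(-16\right) = -32$)
$h{\left(s \right)} = 32$ ($h{\left(s \right)} = \left(-1\right) \left(-32\right) = 32$)
$r{\left(E \right)} = 32 E^{2}$
$\frac{1}{75410 + r{\left(v{\left(4,-6 \right)} \right)}} = \frac{1}{75410 + 32 \left(4 \left(-6\right)\right)^{2}} = \frac{1}{75410 + 32 \left(-24\right)^{2}} = \frac{1}{75410 + 32 \cdot 576} = \frac{1}{75410 + 18432} = \frac{1}{93842}$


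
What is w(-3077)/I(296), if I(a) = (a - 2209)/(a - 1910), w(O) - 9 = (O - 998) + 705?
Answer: -5424654/1913 ≈ -2835.7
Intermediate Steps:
w(O) = -284 + O (w(O) = 9 + ((O - 998) + 705) = 9 + ((-998 + O) + 705) = 9 + (-293 + O) = -284 + O)
I(a) = (-2209 + a)/(-1910 + a)
w(-3077)/I(296) = (-284 - 3077)/(((-2209 + 296)/(-1910 + 296))) = -3361/(-1913/(-1614)) = -3361/((-1/1614*(-1913))) = -3361/1913/1614 = -3361*1614/1913 = -5424654/1913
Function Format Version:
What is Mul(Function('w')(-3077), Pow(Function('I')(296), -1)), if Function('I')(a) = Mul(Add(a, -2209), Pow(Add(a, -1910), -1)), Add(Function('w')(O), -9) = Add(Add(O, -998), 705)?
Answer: Rational(-5424654, 1913) ≈ -2835.7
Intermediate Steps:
Function('w')(O) = Add(-284, O) (Function('w')(O) = Add(9, Add(Add(O, -998), 705)) = Add(9, Add(Add(-998, O), 705)) = Add(9, Add(-293, O)) = Add(-284, O))
Function('I')(a) = Mul(Pow(Add(-1910, a), -1), Add(-2209, a)) (Function('I')(a) = Mul(Add(-2209, a), Pow(Add(-1910, a), -1)) = Mul(Pow(Add(-1910, a), -1), Add(-2209, a)))
Mul(Function('w')(-3077), Pow(Function('I')(296), -1)) = Mul(Add(-284, -3077), Pow(Mul(Pow(Add(-1910, 296), -1), Add(-2209, 296)), -1)) = Mul(-3361, Pow(Mul(Pow(-1614, -1), -1913), -1)) = Mul(-3361, Pow(Mul(Rational(-1, 1614), -1913), -1)) = Mul(-3361, Pow(Rational(1913, 1614), -1)) = Mul(-3361, Rational(1614, 1913)) = Rational(-5424654, 1913)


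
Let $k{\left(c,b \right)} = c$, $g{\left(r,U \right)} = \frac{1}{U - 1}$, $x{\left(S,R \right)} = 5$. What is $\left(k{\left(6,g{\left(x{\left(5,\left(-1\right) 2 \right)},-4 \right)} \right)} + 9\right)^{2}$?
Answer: $225$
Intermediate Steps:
$g{\left(r,U \right)} = \frac{1}{-1 + U}$
$\left(k{\left(6,g{\left(x{\left(5,\left(-1\right) 2 \right)},-4 \right)} \right)} + 9\right)^{2} = \left(6 + 9\right)^{2} = 15^{2} = 225$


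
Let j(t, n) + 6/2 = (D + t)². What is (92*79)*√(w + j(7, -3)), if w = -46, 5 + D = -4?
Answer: 21804*I*√5 ≈ 48755.0*I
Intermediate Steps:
D = -9 (D = -5 - 4 = -9)
j(t, n) = -3 + (-9 + t)²
(92*79)*√(w + j(7, -3)) = (92*79)*√(-46 + (-3 + (-9 + 7)²)) = 7268*√(-46 + (-3 + (-2)²)) = 7268*√(-46 + (-3 + 4)) = 7268*√(-46 + 1) = 7268*√(-45) = 7268*(3*I*√5) = 21804*I*√5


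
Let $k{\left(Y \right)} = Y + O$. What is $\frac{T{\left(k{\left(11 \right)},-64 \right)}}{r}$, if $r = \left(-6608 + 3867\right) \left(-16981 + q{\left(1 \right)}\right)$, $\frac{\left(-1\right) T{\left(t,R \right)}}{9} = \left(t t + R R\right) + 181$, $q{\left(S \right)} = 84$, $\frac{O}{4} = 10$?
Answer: $- \frac{61902}{46314677} \approx -0.0013366$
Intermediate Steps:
$O = 40$ ($O = 4 \cdot 10 = 40$)
$k{\left(Y \right)} = 40 + Y$ ($k{\left(Y \right)} = Y + 40 = 40 + Y$)
$T{\left(t,R \right)} = -1629 - 9 R^{2} - 9 t^{2}$ ($T{\left(t,R \right)} = - 9 \left(\left(t t + R R\right) + 181\right) = - 9 \left(\left(t^{2} + R^{2}\right) + 181\right) = - 9 \left(\left(R^{2} + t^{2}\right) + 181\right) = - 9 \left(181 + R^{2} + t^{2}\right) = -1629 - 9 R^{2} - 9 t^{2}$)
$r = 46314677$ ($r = \left(-6608 + 3867\right) \left(-16981 + 84\right) = \left(-2741\right) \left(-16897\right) = 46314677$)
$\frac{T{\left(k{\left(11 \right)},-64 \right)}}{r} = \frac{-1629 - 9 \left(-64\right)^{2} - 9 \left(40 + 11\right)^{2}}{46314677} = \left(-1629 - 36864 - 9 \cdot 51^{2}\right) \frac{1}{46314677} = \left(-1629 - 36864 - 23409\right) \frac{1}{46314677} = \left(-61902\right) \frac{1}{46314677} = - \frac{61902}{46314677}$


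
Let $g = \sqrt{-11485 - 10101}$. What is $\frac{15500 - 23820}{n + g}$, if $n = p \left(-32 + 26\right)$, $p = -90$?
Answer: $- \frac{2246400}{156593} + \frac{4160 i \sqrt{21586}}{156593} \approx -14.345 + 3.9031 i$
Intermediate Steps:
$g = i \sqrt{21586}$ ($g = \sqrt{-21586} = i \sqrt{21586} \approx 146.92 i$)
$n = 540$ ($n = - 90 \left(-32 + 26\right) = \left(-90\right) \left(-6\right) = 540$)
$\frac{15500 - 23820}{n + g} = \frac{15500 - 23820}{540 + i \sqrt{21586}} = - \frac{8320}{540 + i \sqrt{21586}}$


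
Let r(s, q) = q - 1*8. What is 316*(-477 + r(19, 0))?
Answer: -153260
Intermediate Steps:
r(s, q) = -8 + q (r(s, q) = q - 8 = -8 + q)
316*(-477 + r(19, 0)) = 316*(-477 + (-8 + 0)) = 316*(-477 - 8) = 316*(-485) = -153260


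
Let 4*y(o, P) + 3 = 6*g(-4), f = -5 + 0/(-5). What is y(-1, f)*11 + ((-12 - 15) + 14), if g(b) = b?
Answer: -349/4 ≈ -87.250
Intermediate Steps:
f = -5 (f = -5 + 0*(-⅕) = -5 + 0 = -5)
y(o, P) = -27/4 (y(o, P) = -¾ + (6*(-4))/4 = -¾ + (¼)*(-24) = -¾ - 6 = -27/4)
y(-1, f)*11 + ((-12 - 15) + 14) = -27/4*11 + ((-12 - 15) + 14) = -297/4 + (-27 + 14) = -297/4 - 13 = -349/4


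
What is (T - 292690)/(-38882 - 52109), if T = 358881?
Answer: -66191/90991 ≈ -0.72745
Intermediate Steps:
(T - 292690)/(-38882 - 52109) = (358881 - 292690)/(-38882 - 52109) = 66191/(-90991) = 66191*(-1/90991) = -66191/90991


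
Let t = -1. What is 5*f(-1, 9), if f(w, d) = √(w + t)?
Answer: 5*I*√2 ≈ 7.0711*I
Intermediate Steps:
f(w, d) = √(-1 + w) (f(w, d) = √(w - 1) = √(-1 + w))
5*f(-1, 9) = 5*√(-1 - 1) = 5*√(-2) = 5*(I*√2) = 5*I*√2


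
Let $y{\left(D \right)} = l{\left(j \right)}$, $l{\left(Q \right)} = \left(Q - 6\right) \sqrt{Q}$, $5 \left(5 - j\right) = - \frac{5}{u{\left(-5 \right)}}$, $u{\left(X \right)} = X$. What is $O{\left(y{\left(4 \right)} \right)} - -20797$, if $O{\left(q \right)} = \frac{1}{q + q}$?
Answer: $20797 - \frac{5 \sqrt{30}}{144} \approx 20797.0$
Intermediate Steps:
$j = \frac{24}{5}$ ($j = 5 - \frac{\left(-5\right) \frac{1}{-5}}{5} = 5 - \frac{\left(-5\right) \left(- \frac{1}{5}\right)}{5} = 5 - \frac{1}{5} = \frac{24}{5} \approx 4.8$)
$l{\left(Q \right)} = \sqrt{Q} \left(-6 + Q\right)$ ($l{\left(Q \right)} = \left(Q - 6\right) \sqrt{Q} = \left(-6 + Q\right) \sqrt{Q} = \sqrt{Q} \left(-6 + Q\right)$)
$y{\left(D \right)} = - \frac{12 \sqrt{30}}{25}$ ($y{\left(D \right)} = \sqrt{\frac{24}{5}} \left(-6 + \frac{24}{5}\right) = \frac{2 \sqrt{30}}{5} \left(- \frac{6}{5}\right) = - \frac{12 \sqrt{30}}{25}$)
$O{\left(q \right)} = \frac{1}{2 q}$
$O{\left(y{\left(4 \right)} \right)} - -20797 = \frac{1}{2 \left(- \frac{12 \sqrt{30}}{25}\right)} - -20797 = \frac{\left(- \frac{5}{72}\right) \sqrt{30}}{2} + 20797 = - \frac{5 \sqrt{30}}{144} + 20797 = 20797 - \frac{5 \sqrt{30}}{144}$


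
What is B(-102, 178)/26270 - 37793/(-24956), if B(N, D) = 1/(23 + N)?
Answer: 39216460867/25895967740 ≈ 1.5144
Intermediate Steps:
B(-102, 178)/26270 - 37793/(-24956) = 1/((23 - 102)*26270) - 37793/(-24956) = (1/26270)/(-79) - 37793*(-1/24956) = -1/79*1/26270 + 37793/24956 = -1/2075330 + 37793/24956 = 39216460867/25895967740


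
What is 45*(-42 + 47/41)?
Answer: -75375/41 ≈ -1838.4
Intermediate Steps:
45*(-42 + 47/41) = 45*(-1675/41) = -75375/41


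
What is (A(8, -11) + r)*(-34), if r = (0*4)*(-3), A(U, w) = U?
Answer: -272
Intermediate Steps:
r = 0 (r = 0*(-3) = 0)
(A(8, -11) + r)*(-34) = (8 + 0)*(-34) = 8*(-34) = -272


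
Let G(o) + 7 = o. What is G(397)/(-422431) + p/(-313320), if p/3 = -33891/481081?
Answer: -19580882250579/21224665255024840 ≈ -0.00092255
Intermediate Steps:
G(o) = -7 + o
p = -101673/481081 (p = 3*(-33891/481081) = -101673/481081 ≈ -0.21134)
G(397)/(-422431) + p/(-313320) = (-7 + 397)/(-422431) - 101673/481081/(-313320) = 390*(-1/422431) - 101673/481081*(-1/313320) = -390/422431 + 33891/50244099640 = -19580882250579/21224665255024840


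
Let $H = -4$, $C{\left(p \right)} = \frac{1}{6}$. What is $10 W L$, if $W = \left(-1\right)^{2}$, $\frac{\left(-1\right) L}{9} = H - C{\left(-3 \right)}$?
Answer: $375$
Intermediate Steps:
$C{\left(p \right)} = \frac{1}{6}$
$L = \frac{75}{2}$ ($L = - 9 \left(-4 - \frac{1}{6}\right) = \left(-9\right) \left(- \frac{25}{6}\right) = \frac{75}{2} \approx 37.5$)
$W = 1$
$10 W L = 10 \cdot 1 \cdot \frac{75}{2} = 10 \cdot \frac{75}{2} = 375$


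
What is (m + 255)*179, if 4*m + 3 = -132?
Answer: 158415/4 ≈ 39604.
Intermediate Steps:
m = -135/4 (m = -¾ + (¼)*(-132) = -¾ - 33 = -135/4 ≈ -33.750)
(m + 255)*179 = (-135/4 + 255)*179 = (885/4)*179 = 158415/4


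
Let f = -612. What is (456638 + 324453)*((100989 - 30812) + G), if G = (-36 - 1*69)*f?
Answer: 105007530767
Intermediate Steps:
G = 64260 (G = (-36 - 1*69)*(-612) = (-36 - 69)*(-612) = -105*(-612) = 64260)
(456638 + 324453)*((100989 - 30812) + G) = (456638 + 324453)*((100989 - 30812) + 64260) = 781091*(70177 + 64260) = 781091*134437 = 105007530767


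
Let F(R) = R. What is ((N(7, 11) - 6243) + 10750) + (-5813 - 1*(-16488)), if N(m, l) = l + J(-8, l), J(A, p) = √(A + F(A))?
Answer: 15193 + 4*I ≈ 15193.0 + 4.0*I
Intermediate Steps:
J(A, p) = √2*√A (J(A, p) = √(A + A) = √(2*A) = √2*√A)
N(m, l) = l + 4*I (N(m, l) = l + √2*√(-8) = l + √2*(2*I*√2) = l + 4*I)
((N(7, 11) - 6243) + 10750) + (-5813 - 1*(-16488)) = (((11 + 4*I) - 6243) + 10750) + (-5813 - 1*(-16488)) = ((-6232 + 4*I) + 10750) + (-5813 + 16488) = (4518 + 4*I) + 10675 = 15193 + 4*I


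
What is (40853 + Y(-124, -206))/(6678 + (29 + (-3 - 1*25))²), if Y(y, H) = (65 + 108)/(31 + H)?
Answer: 7149102/1168825 ≈ 6.1165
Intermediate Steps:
Y(y, H) = 173/(31 + H)
(40853 + Y(-124, -206))/(6678 + (29 + (-3 - 1*25))²) = (40853 + 173/(31 - 206))/(6678 + (29 + (-3 - 1*25))²) = (40853 + 173/(-175))/(6678 + (29 + (-3 - 25))²) = (40853 + 173*(-1/175))/(6678 + (29 - 28)²) = (40853 - 173/175)/(6678 + 1²) = 7149102/(175*(6678 + 1)) = (7149102/175)/6679 = (7149102/175)*(1/6679) = 7149102/1168825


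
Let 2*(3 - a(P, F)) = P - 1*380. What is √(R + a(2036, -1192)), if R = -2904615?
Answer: 4*I*√181590 ≈ 1704.5*I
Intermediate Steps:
a(P, F) = 193 - P/2 (a(P, F) = 3 - (P - 1*380)/2 = 3 - (P - 380)/2 = 3 - (-380 + P)/2 = 3 + (190 - P/2) = 193 - P/2)
√(R + a(2036, -1192)) = √(-2904615 + (193 - ½*2036)) = √(-2904615 + (193 - 1018)) = √(-2904615 - 825) = √(-2905440) = 4*I*√181590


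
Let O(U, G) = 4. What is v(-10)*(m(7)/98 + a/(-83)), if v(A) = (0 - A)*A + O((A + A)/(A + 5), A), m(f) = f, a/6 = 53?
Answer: 209712/581 ≈ 360.95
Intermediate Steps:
a = 318 (a = 6*53 = 318)
v(A) = 4 - A² (v(A) = (0 - A)*A + 4 = (-A)*A + 4 = -A² + 4 = 4 - A²)
v(-10)*(m(7)/98 + a/(-83)) = (4 - 1*(-10)²)*(7/98 + 318/(-83)) = (4 - 1*100)*(7*(1/98) + 318*(-1/83)) = (4 - 100)*(1/14 - 318/83) = -96*(-4369/1162) = 209712/581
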